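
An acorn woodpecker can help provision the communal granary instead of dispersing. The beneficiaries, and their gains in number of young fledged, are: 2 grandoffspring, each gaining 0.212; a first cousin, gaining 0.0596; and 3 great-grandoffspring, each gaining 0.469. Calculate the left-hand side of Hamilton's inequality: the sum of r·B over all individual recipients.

r to a grandoffspring = 0.25 (two parent–offspring links: r = (1/2)^2 = 1/4).
r to a first cousin = 0.125 (first cousins share one grandparent pair — two paths of length 4: r = 2·(1/2)^4 = 1/8).
r to a great-grandoffspring = 1/8 (three parent–offspring links: r = (1/2)^3 = 1/8).
Summing one r·B term per recipient: 2·0.25·0.212 + 1·0.125·0.0596 + 3·0.125·0.469 = 0.289325.

0.289325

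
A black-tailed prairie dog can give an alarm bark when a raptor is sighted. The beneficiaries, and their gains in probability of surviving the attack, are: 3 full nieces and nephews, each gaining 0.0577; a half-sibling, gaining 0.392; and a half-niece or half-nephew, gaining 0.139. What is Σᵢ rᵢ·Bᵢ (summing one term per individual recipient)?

0.15865

r to a full niece or nephew = 0.25 (full aunt/uncle↔niece/nephew: two paths of length 3 through the shared grandparent pair: r = 2·(1/2)^3 = 1/4).
r to a half-sibling = 0.25 (half-sibs share one parent — one path of length 2: r = (1/2)^2 = 1/4).
r to a half-niece or half-nephew = 0.125 (half-aunt/uncle↔niece/nephew: one path of length 3: r = (1/2)^3 = 1/8).
Summing one r·B term per recipient: 3·0.25·0.0577 + 1·0.25·0.392 + 1·0.125·0.139 = 0.15865.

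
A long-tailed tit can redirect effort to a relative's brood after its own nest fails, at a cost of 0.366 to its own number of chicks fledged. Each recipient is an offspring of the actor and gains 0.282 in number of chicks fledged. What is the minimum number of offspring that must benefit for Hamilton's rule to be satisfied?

r to an offspring = 1/2 (one parent–offspring link: r = (1/2)^1 = 1/2).
Hamilton's rule: n·r·B > C  ⇒  n > C/(r·B) = 0.366/(0.5·0.282) = 2.596.
The smallest integer exceeding 2.596 is 3.

3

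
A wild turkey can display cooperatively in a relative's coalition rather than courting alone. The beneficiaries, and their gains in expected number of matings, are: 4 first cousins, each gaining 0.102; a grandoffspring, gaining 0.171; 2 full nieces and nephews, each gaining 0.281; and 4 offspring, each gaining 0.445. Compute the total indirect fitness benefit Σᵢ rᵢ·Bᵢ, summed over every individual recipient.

1.12425

r to a first cousin = 0.125 (first cousins share one grandparent pair — two paths of length 4: r = 2·(1/2)^4 = 1/8).
r to a grandoffspring = 0.25 (two parent–offspring links: r = (1/2)^2 = 1/4).
r to a full niece or nephew = 0.25 (full aunt/uncle↔niece/nephew: two paths of length 3 through the shared grandparent pair: r = 2·(1/2)^3 = 1/4).
r to an offspring = 0.5 (one parent–offspring link: r = (1/2)^1 = 1/2).
Summing one r·B term per recipient: 4·0.125·0.102 + 1·0.25·0.171 + 2·0.25·0.281 + 4·0.5·0.445 = 1.12425.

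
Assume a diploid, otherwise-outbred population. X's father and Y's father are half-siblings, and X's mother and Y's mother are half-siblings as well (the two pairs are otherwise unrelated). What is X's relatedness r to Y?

With two independent routes of shared ancestry, r is the sum of the two contributions.
X and Y are related in two ways: half first cousins through their fathers (r = 1/16) and half first cousins through their mothers (r = 1/16).
r = 1/16 + 1/16 = 1/8 = 0.125.

0.125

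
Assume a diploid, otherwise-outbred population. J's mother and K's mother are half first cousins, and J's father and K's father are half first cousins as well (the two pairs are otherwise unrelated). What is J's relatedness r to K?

Relatedness sums over independent paths through distinct common ancestors.
J and K are related in two ways: half second cousins through their mothers (r = 1/64) and half second cousins through their fathers (r = 1/64).
r = 1/64 + 1/64 = 0.03125.

0.03125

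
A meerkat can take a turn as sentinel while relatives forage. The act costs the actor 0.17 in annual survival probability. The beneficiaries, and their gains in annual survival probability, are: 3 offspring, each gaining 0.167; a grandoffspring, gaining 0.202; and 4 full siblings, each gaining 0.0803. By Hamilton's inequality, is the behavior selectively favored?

Hamilton's rule: the trait is favored when the sum of r·B over every recipient exceeds the actor's cost C.
r to an offspring = 1/2 (one parent–offspring link: r = (1/2)^1 = 1/2).
r to a grandoffspring = 0.25 (two parent–offspring links: r = (1/2)^2 = 1/4).
r to a full sibling = 0.5 (full sibs share both parents — two paths of length 2: r = 2·(1/2)^2 = 1/2).
Summing one r·B term per recipient: 3·0.5·0.167 + 1·0.25·0.202 + 4·0.5·0.0803 = 0.4616.
0.4616 > 0.17: the indirect benefit exceeds the cost.

Yes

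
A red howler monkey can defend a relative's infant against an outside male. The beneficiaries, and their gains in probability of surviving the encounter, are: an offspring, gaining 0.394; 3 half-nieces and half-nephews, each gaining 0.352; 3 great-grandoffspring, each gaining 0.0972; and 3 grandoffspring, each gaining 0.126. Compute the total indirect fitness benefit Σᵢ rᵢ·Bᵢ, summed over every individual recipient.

r to an offspring = 1/2 (one parent–offspring link: r = (1/2)^1 = 1/2).
r to a half-niece or half-nephew = 0.125 (half-aunt/uncle↔niece/nephew: one path of length 3: r = (1/2)^3 = 1/8).
r to a great-grandoffspring = 0.125 (three parent–offspring links: r = (1/2)^3 = 1/8).
r to a grandoffspring = 1/4 (two parent–offspring links: r = (1/2)^2 = 1/4).
Summing one r·B term per recipient: 1·0.5·0.394 + 3·0.125·0.352 + 3·0.125·0.0972 + 3·0.25·0.126 = 0.45995.

0.45995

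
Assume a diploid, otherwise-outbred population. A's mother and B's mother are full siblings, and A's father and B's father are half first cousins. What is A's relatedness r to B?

Relatedness sums over independent paths through distinct common ancestors.
A and B are related in two ways: first cousins through their mothers (r = 1/8) and half second cousins through their fathers (r = 1/64).
r = 1/8 + 1/64 = 9/64 = 0.140625.

0.140625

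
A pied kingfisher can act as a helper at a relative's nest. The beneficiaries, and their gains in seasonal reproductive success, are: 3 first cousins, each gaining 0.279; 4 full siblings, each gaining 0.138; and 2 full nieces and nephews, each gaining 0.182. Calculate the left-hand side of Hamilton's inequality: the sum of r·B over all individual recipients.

r to a first cousin = 1/8 (first cousins share one grandparent pair — two paths of length 4: r = 2·(1/2)^4 = 1/8).
r to a full sibling = 0.5 (full sibs share both parents — two paths of length 2: r = 2·(1/2)^2 = 1/2).
r to a full niece or nephew = 1/4 (full aunt/uncle↔niece/nephew: two paths of length 3 through the shared grandparent pair: r = 2·(1/2)^3 = 1/4).
Summing one r·B term per recipient: 3·0.125·0.279 + 4·0.5·0.138 + 2·0.25·0.182 = 0.471625.

0.471625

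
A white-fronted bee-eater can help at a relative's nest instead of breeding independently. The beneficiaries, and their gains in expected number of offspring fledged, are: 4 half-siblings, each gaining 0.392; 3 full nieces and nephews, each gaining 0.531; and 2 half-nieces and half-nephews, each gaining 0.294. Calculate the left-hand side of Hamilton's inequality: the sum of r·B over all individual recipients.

0.86375

r to a half-sibling = 1/4 (half-sibs share one parent — one path of length 2: r = (1/2)^2 = 1/4).
r to a full niece or nephew = 0.25 (full aunt/uncle↔niece/nephew: two paths of length 3 through the shared grandparent pair: r = 2·(1/2)^3 = 1/4).
r to a half-niece or half-nephew = 0.125 (half-aunt/uncle↔niece/nephew: one path of length 3: r = (1/2)^3 = 1/8).
Summing one r·B term per recipient: 4·0.25·0.392 + 3·0.25·0.531 + 2·0.125·0.294 = 0.86375.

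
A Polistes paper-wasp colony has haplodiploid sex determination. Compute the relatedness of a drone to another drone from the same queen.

Haploid brothers each carry a random half of the queen's diploid genome, so on average they share half: r = 1/2.

0.5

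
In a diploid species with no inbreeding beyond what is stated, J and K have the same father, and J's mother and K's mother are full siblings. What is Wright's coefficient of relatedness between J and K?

Wright's path rule: contributions from independent ancestry routes add.
J and K are related in two ways: half-sibs through their shared father (r = 1/4) and first cousins through their mothers (r = 1/8).
r = 1/4 + 1/8 = 0.375.

0.375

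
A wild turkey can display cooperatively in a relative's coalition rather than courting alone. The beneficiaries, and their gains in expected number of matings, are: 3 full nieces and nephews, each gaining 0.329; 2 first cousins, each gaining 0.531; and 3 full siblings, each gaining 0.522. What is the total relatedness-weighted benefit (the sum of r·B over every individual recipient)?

r to a full niece or nephew = 0.25 (full aunt/uncle↔niece/nephew: two paths of length 3 through the shared grandparent pair: r = 2·(1/2)^3 = 1/4).
r to a first cousin = 1/8 (first cousins share one grandparent pair — two paths of length 4: r = 2·(1/2)^4 = 1/8).
r to a full sibling = 0.5 (full sibs share both parents — two paths of length 2: r = 2·(1/2)^2 = 1/2).
Summing one r·B term per recipient: 3·0.25·0.329 + 2·0.125·0.531 + 3·0.5·0.522 = 1.1625.

1.1625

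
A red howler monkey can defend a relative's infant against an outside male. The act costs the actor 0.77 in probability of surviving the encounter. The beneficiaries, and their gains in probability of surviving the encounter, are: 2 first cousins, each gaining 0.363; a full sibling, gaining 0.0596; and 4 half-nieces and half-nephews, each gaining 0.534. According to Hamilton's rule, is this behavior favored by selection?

Hamilton's rule: the trait is favored when the sum of r·B over every recipient exceeds the actor's cost C.
r to a first cousin = 0.125 (first cousins share one grandparent pair — two paths of length 4: r = 2·(1/2)^4 = 1/8).
r to a full sibling = 1/2 (full sibs share both parents — two paths of length 2: r = 2·(1/2)^2 = 1/2).
r to a half-niece or half-nephew = 1/8 (half-aunt/uncle↔niece/nephew: one path of length 3: r = (1/2)^3 = 1/8).
Summing one r·B term per recipient: 2·0.125·0.363 + 1·0.5·0.0596 + 4·0.125·0.534 = 0.38755.
0.38755 < 0.77: the indirect benefit is less than the cost.

No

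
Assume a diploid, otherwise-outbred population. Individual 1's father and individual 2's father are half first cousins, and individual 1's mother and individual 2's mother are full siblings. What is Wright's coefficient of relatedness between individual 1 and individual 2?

Wright's path rule: contributions from independent ancestry routes add.
Individual 1 and individual 2 are related in two ways: half second cousins through their fathers (r = 1/64) and first cousins through their mothers (r = 1/8).
r = 1/64 + 1/8 = 9/64 = 0.140625.

0.140625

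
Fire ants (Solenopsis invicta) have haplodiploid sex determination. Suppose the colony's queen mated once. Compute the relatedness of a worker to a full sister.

0.75

Haplodiploid full sisters inherit their father's entire haploid genome identically (contributing 1/2) and on average half of their mother's contribution (1/2 · 1/2 = 1/4); r = 1/2 + 1/4 = 3/4.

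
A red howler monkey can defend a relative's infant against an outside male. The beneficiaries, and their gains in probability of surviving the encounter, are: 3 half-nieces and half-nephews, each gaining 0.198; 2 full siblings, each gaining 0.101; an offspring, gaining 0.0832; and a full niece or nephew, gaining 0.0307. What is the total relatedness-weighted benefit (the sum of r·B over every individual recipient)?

r to a half-niece or half-nephew = 1/8 (half-aunt/uncle↔niece/nephew: one path of length 3: r = (1/2)^3 = 1/8).
r to a full sibling = 0.5 (full sibs share both parents — two paths of length 2: r = 2·(1/2)^2 = 1/2).
r to an offspring = 1/2 (one parent–offspring link: r = (1/2)^1 = 1/2).
r to a full niece or nephew = 0.25 (full aunt/uncle↔niece/nephew: two paths of length 3 through the shared grandparent pair: r = 2·(1/2)^3 = 1/4).
Summing one r·B term per recipient: 3·0.125·0.198 + 2·0.5·0.101 + 1·0.5·0.0832 + 1·0.25·0.0307 = 0.224525.

0.224525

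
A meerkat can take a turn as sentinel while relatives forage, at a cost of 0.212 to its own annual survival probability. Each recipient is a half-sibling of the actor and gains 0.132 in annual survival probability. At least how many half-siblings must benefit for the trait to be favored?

7

r to a half-sibling = 0.25 (half-sibs share one parent — one path of length 2: r = (1/2)^2 = 1/4).
Hamilton's rule: n·r·B > C  ⇒  n > C/(r·B) = 0.212/(0.25·0.132) = 6.424.
The smallest integer exceeding 6.424 is 7.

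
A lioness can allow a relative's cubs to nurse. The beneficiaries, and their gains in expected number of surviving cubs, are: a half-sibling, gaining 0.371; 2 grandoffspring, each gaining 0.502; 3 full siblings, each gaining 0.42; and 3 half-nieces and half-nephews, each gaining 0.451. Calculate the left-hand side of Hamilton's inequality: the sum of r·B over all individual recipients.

1.142875

r to a half-sibling = 0.25 (half-sibs share one parent — one path of length 2: r = (1/2)^2 = 1/4).
r to a grandoffspring = 1/4 (two parent–offspring links: r = (1/2)^2 = 1/4).
r to a full sibling = 0.5 (full sibs share both parents — two paths of length 2: r = 2·(1/2)^2 = 1/2).
r to a half-niece or half-nephew = 0.125 (half-aunt/uncle↔niece/nephew: one path of length 3: r = (1/2)^3 = 1/8).
Summing one r·B term per recipient: 1·0.25·0.371 + 2·0.25·0.502 + 3·0.5·0.42 + 3·0.125·0.451 = 1.142875.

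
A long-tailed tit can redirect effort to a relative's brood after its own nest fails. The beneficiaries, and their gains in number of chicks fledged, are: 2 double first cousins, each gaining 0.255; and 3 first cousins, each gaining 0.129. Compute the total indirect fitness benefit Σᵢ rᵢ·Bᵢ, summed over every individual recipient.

0.175875

r to a double first cousin = 1/4 (double first cousins share both grandparent pairs — four paths of length 4: r = 4·(1/2)^4 = 1/4).
r to a first cousin = 1/8 (first cousins share one grandparent pair — two paths of length 4: r = 2·(1/2)^4 = 1/8).
Summing one r·B term per recipient: 2·0.25·0.255 + 3·0.125·0.129 = 0.175875.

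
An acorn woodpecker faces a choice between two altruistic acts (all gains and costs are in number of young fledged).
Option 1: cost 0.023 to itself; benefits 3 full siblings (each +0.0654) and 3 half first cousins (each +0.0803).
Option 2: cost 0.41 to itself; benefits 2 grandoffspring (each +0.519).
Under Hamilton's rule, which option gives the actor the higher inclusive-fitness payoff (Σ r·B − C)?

Option 1

Option 1: r to a full sibling = 0.5.
Option 1: r to a half first cousin = 0.0625.
Option 1: Σ r·B − C = (3·0.5·0.0654 + 3·0.0625·0.0803) − 0.023 = 0.09015625.
Option 2: r to a grandoffspring = 0.25.
Option 2: Σ r·B − C = (2·0.25·0.519) − 0.41 = -0.1505.
Option 1 has the higher net inclusive-fitness payoff.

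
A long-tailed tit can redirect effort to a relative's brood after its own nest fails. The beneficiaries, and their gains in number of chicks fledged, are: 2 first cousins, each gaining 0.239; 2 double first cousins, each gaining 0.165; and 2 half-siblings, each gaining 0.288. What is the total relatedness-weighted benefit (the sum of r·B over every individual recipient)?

r to a first cousin = 0.125 (first cousins share one grandparent pair — two paths of length 4: r = 2·(1/2)^4 = 1/8).
r to a double first cousin = 1/4 (double first cousins share both grandparent pairs — four paths of length 4: r = 4·(1/2)^4 = 1/4).
r to a half-sibling = 1/4 (half-sibs share one parent — one path of length 2: r = (1/2)^2 = 1/4).
Summing one r·B term per recipient: 2·0.125·0.239 + 2·0.25·0.165 + 2·0.25·0.288 = 0.28625.

0.28625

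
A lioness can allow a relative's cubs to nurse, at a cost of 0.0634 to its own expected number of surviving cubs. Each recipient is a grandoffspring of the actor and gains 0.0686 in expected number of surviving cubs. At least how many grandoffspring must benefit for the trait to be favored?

4

r to a grandoffspring = 0.25 (two parent–offspring links: r = (1/2)^2 = 1/4).
Hamilton's rule: n·r·B > C  ⇒  n > C/(r·B) = 0.0634/(0.25·0.0686) = 3.697.
The smallest integer exceeding 3.697 is 4.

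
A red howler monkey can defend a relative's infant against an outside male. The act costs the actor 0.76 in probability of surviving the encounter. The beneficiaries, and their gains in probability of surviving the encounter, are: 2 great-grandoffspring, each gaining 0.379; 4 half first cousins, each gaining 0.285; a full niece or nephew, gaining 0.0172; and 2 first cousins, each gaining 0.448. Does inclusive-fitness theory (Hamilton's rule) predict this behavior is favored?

No

Hamilton's rule: the trait is favored when the sum of r·B over every recipient exceeds the actor's cost C.
r to a great-grandoffspring = 0.125 (three parent–offspring links: r = (1/2)^3 = 1/8).
r to a half first cousin = 1/16 (half first cousins share one grandparent — one path of length 4: r = (1/2)^4 = 1/16).
r to a full niece or nephew = 1/4 (full aunt/uncle↔niece/nephew: two paths of length 3 through the shared grandparent pair: r = 2·(1/2)^3 = 1/4).
r to a first cousin = 0.125 (first cousins share one grandparent pair — two paths of length 4: r = 2·(1/2)^4 = 1/8).
Summing one r·B term per recipient: 2·0.125·0.379 + 4·0.0625·0.285 + 1·0.25·0.0172 + 2·0.125·0.448 = 0.2823.
0.2823 < 0.76: the indirect benefit is less than the cost.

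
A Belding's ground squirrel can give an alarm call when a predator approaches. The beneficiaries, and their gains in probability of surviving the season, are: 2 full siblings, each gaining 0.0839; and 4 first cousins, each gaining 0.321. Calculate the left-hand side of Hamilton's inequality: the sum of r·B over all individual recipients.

r to a full sibling = 1/2 (full sibs share both parents — two paths of length 2: r = 2·(1/2)^2 = 1/2).
r to a first cousin = 0.125 (first cousins share one grandparent pair — two paths of length 4: r = 2·(1/2)^4 = 1/8).
Summing one r·B term per recipient: 2·0.5·0.0839 + 4·0.125·0.321 = 0.2444.

0.2444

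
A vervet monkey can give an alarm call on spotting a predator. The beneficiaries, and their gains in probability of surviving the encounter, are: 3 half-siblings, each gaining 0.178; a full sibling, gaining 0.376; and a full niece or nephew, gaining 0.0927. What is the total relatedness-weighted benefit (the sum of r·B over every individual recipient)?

0.344675

r to a half-sibling = 1/4 (half-sibs share one parent — one path of length 2: r = (1/2)^2 = 1/4).
r to a full sibling = 0.5 (full sibs share both parents — two paths of length 2: r = 2·(1/2)^2 = 1/2).
r to a full niece or nephew = 1/4 (full aunt/uncle↔niece/nephew: two paths of length 3 through the shared grandparent pair: r = 2·(1/2)^3 = 1/4).
Summing one r·B term per recipient: 3·0.25·0.178 + 1·0.5·0.376 + 1·0.25·0.0927 = 0.344675.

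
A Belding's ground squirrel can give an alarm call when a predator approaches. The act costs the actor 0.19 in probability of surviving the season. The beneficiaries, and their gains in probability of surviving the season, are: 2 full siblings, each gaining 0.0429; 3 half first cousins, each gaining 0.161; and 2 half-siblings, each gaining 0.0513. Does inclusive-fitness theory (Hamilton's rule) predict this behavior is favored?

Hamilton's rule: the trait is favored when the sum of r·B over every recipient exceeds the actor's cost C.
r to a full sibling = 0.5 (full sibs share both parents — two paths of length 2: r = 2·(1/2)^2 = 1/2).
r to a half first cousin = 1/16 (half first cousins share one grandparent — one path of length 4: r = (1/2)^4 = 1/16).
r to a half-sibling = 1/4 (half-sibs share one parent — one path of length 2: r = (1/2)^2 = 1/4).
Summing one r·B term per recipient: 2·0.5·0.0429 + 3·0.0625·0.161 + 2·0.25·0.0513 = 0.0987375.
0.0987375 < 0.19: the indirect benefit is less than the cost.

No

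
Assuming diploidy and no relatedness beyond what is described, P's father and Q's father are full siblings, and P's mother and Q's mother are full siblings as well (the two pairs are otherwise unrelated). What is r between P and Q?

0.25

With two independent routes of shared ancestry, r is the sum of the two contributions.
P and Q are related in two ways: first cousins through their fathers (r = 1/8) and first cousins through their mothers (r = 1/8) — i.e. double first cousins.
r = 1/8 + 1/8 = 0.25.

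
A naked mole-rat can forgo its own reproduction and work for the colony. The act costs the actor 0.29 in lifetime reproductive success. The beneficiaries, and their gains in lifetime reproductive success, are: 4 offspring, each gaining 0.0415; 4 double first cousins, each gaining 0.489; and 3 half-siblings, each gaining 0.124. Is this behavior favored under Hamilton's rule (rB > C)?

Hamilton's rule: the trait is favored when the sum of r·B over every recipient exceeds the actor's cost C.
r to an offspring = 0.5 (one parent–offspring link: r = (1/2)^1 = 1/2).
r to a double first cousin = 1/4 (double first cousins share both grandparent pairs — four paths of length 4: r = 4·(1/2)^4 = 1/4).
r to a half-sibling = 1/4 (half-sibs share one parent — one path of length 2: r = (1/2)^2 = 1/4).
Summing one r·B term per recipient: 4·0.5·0.0415 + 4·0.25·0.489 + 3·0.25·0.124 = 0.665.
0.665 > 0.29: the indirect benefit exceeds the cost.

Yes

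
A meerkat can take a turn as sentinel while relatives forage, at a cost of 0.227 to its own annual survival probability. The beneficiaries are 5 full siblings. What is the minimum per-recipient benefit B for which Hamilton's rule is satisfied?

0.0908

r to a full sibling = 0.5 (full sibs share both parents — two paths of length 2: r = 2·(1/2)^2 = 1/2).
Hamilton's rule with n recipients of equal r: n·r·B > C, so B > C/(n·r) = 0.227/(5·0.5) = 0.0908.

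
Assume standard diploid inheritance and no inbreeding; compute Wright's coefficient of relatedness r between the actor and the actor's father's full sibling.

Each parent–offspring link contributes a factor of 1/2, and independent paths through distinct common ancestors add.
Full aunt/uncle↔niece/nephew: two paths of length 3 through the shared grandparent pair: r = 2·(1/2)^3 = 1/4.

0.25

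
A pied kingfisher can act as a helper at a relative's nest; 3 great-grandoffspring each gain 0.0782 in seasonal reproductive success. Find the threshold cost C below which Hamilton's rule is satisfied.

r to a great-grandoffspring = 1/8 (three parent–offspring links: r = (1/2)^3 = 1/8).
Hamilton's rule: n·r·B > C, so the trait is favored while C < n·r·B = 3·0.125·0.0782 = 0.029325.

0.029325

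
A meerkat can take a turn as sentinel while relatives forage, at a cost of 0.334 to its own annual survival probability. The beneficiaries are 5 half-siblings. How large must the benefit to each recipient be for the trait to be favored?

0.2672

r to a half-sibling = 0.25 (half-sibs share one parent — one path of length 2: r = (1/2)^2 = 1/4).
Hamilton's rule with n recipients of equal r: n·r·B > C, so B > C/(n·r) = 0.334/(5·0.25) = 0.2672.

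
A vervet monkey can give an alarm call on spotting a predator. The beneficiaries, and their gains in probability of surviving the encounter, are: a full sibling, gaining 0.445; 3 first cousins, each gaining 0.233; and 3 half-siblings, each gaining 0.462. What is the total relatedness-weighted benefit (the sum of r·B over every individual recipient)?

r to a full sibling = 0.5 (full sibs share both parents — two paths of length 2: r = 2·(1/2)^2 = 1/2).
r to a first cousin = 0.125 (first cousins share one grandparent pair — two paths of length 4: r = 2·(1/2)^4 = 1/8).
r to a half-sibling = 0.25 (half-sibs share one parent — one path of length 2: r = (1/2)^2 = 1/4).
Summing one r·B term per recipient: 1·0.5·0.445 + 3·0.125·0.233 + 3·0.25·0.462 = 0.656375.

0.656375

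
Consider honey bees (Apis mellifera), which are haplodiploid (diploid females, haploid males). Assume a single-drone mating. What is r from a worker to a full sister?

Haplodiploid full sisters inherit their father's entire haploid genome identically (contributing 1/2) and on average half of their mother's contribution (1/2 · 1/2 = 1/4); r = 1/2 + 1/4 = 3/4.

0.75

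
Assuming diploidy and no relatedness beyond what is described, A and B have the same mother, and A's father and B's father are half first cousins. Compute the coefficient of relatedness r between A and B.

Wright's path rule: contributions from independent ancestry routes add.
A and B are related in two ways: half-sibs through their shared mother (r = 1/4) and half second cousins through their fathers (r = 1/64).
r = 1/4 + 1/64 = 17/64 = 0.265625.

0.265625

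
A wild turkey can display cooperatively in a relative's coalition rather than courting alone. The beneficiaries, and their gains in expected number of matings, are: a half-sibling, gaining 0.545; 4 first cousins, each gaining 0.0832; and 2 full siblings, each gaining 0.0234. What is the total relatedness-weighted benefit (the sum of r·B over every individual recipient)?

r to a half-sibling = 0.25 (half-sibs share one parent — one path of length 2: r = (1/2)^2 = 1/4).
r to a first cousin = 1/8 (first cousins share one grandparent pair — two paths of length 4: r = 2·(1/2)^4 = 1/8).
r to a full sibling = 1/2 (full sibs share both parents — two paths of length 2: r = 2·(1/2)^2 = 1/2).
Summing one r·B term per recipient: 1·0.25·0.545 + 4·0.125·0.0832 + 2·0.5·0.0234 = 0.20125.

0.20125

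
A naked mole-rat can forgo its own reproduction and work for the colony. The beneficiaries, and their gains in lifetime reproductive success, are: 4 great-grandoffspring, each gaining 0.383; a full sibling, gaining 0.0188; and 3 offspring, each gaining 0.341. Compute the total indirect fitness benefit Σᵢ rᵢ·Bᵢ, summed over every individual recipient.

r to a great-grandoffspring = 1/8 (three parent–offspring links: r = (1/2)^3 = 1/8).
r to a full sibling = 0.5 (full sibs share both parents — two paths of length 2: r = 2·(1/2)^2 = 1/2).
r to an offspring = 1/2 (one parent–offspring link: r = (1/2)^1 = 1/2).
Summing one r·B term per recipient: 4·0.125·0.383 + 1·0.5·0.0188 + 3·0.5·0.341 = 0.7124.

0.7124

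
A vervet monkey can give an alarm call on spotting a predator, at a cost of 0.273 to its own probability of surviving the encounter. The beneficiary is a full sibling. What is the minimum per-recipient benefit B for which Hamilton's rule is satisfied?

r to a full sibling = 1/2 (full sibs share both parents — two paths of length 2: r = 2·(1/2)^2 = 1/2).
Hamilton's rule with n recipients of equal r: n·r·B > C, so B > C/(n·r) = 0.273/(1·0.5) = 0.546.

0.546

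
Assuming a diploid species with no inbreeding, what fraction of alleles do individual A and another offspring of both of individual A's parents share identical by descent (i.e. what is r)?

Each parent–offspring link contributes a factor of 1/2, and independent paths through distinct common ancestors add.
Full sibs share both parents — two paths of length 2: r = 2·(1/2)^2 = 1/2.

0.5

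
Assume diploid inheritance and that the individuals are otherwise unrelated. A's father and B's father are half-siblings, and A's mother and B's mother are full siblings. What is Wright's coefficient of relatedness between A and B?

0.1875

Independent pedigree routes through distinct common ancestors add.
A and B are related in two ways: half first cousins through their fathers (r = 1/16) and first cousins through their mothers (r = 1/8).
r = 1/16 + 1/8 = 3/16 = 0.1875.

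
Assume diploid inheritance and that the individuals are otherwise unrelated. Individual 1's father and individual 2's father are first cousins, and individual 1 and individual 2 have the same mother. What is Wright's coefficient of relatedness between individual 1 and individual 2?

Independent pedigree routes through distinct common ancestors add.
Individual 1 and individual 2 are related in two ways: second cousins through their fathers (r = 1/32) and half-sibs through their shared mother (r = 1/4).
r = 1/32 + 1/4 = 9/32 = 0.28125.

0.28125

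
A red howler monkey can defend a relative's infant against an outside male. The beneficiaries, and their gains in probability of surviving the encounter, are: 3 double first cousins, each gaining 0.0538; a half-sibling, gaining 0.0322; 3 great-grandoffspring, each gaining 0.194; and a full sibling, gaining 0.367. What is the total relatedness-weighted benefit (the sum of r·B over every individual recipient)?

r to a double first cousin = 0.25 (double first cousins share both grandparent pairs — four paths of length 4: r = 4·(1/2)^4 = 1/4).
r to a half-sibling = 0.25 (half-sibs share one parent — one path of length 2: r = (1/2)^2 = 1/4).
r to a great-grandoffspring = 1/8 (three parent–offspring links: r = (1/2)^3 = 1/8).
r to a full sibling = 0.5 (full sibs share both parents — two paths of length 2: r = 2·(1/2)^2 = 1/2).
Summing one r·B term per recipient: 3·0.25·0.0538 + 1·0.25·0.0322 + 3·0.125·0.194 + 1·0.5·0.367 = 0.30465.

0.30465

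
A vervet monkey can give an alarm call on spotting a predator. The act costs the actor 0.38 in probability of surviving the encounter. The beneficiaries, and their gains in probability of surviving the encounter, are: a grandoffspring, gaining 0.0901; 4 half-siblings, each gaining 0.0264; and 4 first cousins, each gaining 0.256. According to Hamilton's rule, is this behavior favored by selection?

Hamilton's rule: the trait is favored when the sum of r·B over every recipient exceeds the actor's cost C.
r to a grandoffspring = 0.25 (two parent–offspring links: r = (1/2)^2 = 1/4).
r to a half-sibling = 1/4 (half-sibs share one parent — one path of length 2: r = (1/2)^2 = 1/4).
r to a first cousin = 0.125 (first cousins share one grandparent pair — two paths of length 4: r = 2·(1/2)^4 = 1/8).
Summing one r·B term per recipient: 1·0.25·0.0901 + 4·0.25·0.0264 + 4·0.125·0.256 = 0.176925.
0.176925 < 0.38: the indirect benefit is less than the cost.

No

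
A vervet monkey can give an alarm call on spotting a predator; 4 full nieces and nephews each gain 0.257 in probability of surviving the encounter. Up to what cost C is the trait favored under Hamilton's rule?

r to a full niece or nephew = 1/4 (full aunt/uncle↔niece/nephew: two paths of length 3 through the shared grandparent pair: r = 2·(1/2)^3 = 1/4).
Hamilton's rule: n·r·B > C, so the trait is favored while C < n·r·B = 4·0.25·0.257 = 0.257.

0.257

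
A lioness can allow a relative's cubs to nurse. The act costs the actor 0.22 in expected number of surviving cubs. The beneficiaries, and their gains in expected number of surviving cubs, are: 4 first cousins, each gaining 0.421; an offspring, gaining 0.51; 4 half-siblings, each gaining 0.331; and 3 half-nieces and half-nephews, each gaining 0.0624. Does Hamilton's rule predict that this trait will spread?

Yes

Hamilton's rule: the trait is favored when the sum of r·B over every recipient exceeds the actor's cost C.
r to a first cousin = 0.125 (first cousins share one grandparent pair — two paths of length 4: r = 2·(1/2)^4 = 1/8).
r to an offspring = 1/2 (one parent–offspring link: r = (1/2)^1 = 1/2).
r to a half-sibling = 0.25 (half-sibs share one parent — one path of length 2: r = (1/2)^2 = 1/4).
r to a half-niece or half-nephew = 1/8 (half-aunt/uncle↔niece/nephew: one path of length 3: r = (1/2)^3 = 1/8).
Summing one r·B term per recipient: 4·0.125·0.421 + 1·0.5·0.51 + 4·0.25·0.331 + 3·0.125·0.0624 = 0.8199.
0.8199 > 0.22: the indirect benefit exceeds the cost.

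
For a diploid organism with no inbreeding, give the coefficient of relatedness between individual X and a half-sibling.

0.25

Each parent–offspring link contributes a factor of 1/2, and independent paths through distinct common ancestors add.
Half-sibs share one parent — one path of length 2: r = (1/2)^2 = 1/4.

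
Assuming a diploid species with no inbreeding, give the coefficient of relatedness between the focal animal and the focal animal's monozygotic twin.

1

Each parent–offspring link contributes a factor of 1/2, and independent paths through distinct common ancestors add.
Monozygotic twins share every allele identical by descent: r = 1.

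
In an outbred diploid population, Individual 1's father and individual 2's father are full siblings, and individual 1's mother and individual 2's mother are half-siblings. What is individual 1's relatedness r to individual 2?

0.1875

Relatedness sums over independent paths through distinct common ancestors.
Individual 1 and individual 2 are related in two ways: first cousins through their fathers (r = 1/8) and half first cousins through their mothers (r = 1/16).
r = 1/8 + 1/16 = 0.1875.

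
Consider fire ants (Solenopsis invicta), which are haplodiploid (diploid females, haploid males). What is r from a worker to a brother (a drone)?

0.25

Her haploid brother carries none of their father's genes and a random half of their mother's genome; that half matches the maternal half of her own genome with probability 1/2: r = 1/2 · 1/2 = 1/4.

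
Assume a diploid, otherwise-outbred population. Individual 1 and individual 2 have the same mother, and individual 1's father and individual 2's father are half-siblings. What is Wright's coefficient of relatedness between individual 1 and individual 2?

Independent pedigree routes through distinct common ancestors add.
Individual 1 and individual 2 are related in two ways: half-sibs through their shared mother (r = 1/4) and half first cousins through their fathers (r = 1/16).
r = 1/4 + 1/16 = 0.3125.

0.3125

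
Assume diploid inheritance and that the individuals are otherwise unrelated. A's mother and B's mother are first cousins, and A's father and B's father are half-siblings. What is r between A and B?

0.09375

Independent pedigree routes through distinct common ancestors add.
A and B are related in two ways: second cousins through their mothers (r = 1/32) and half first cousins through their fathers (r = 1/16).
r = 1/32 + 1/16 = 3/32 = 0.09375.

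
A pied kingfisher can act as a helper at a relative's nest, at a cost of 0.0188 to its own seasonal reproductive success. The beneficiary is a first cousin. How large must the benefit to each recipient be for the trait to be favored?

0.1504

r to a first cousin = 0.125 (first cousins share one grandparent pair — two paths of length 4: r = 2·(1/2)^4 = 1/8).
Hamilton's rule with n recipients of equal r: n·r·B > C, so B > C/(n·r) = 0.0188/(1·0.125) = 0.1504.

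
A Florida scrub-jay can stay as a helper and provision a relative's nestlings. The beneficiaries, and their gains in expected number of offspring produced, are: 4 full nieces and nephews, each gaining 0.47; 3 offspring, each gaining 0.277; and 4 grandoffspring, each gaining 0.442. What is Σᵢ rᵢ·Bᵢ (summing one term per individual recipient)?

1.3275

r to a full niece or nephew = 1/4 (full aunt/uncle↔niece/nephew: two paths of length 3 through the shared grandparent pair: r = 2·(1/2)^3 = 1/4).
r to an offspring = 1/2 (one parent–offspring link: r = (1/2)^1 = 1/2).
r to a grandoffspring = 1/4 (two parent–offspring links: r = (1/2)^2 = 1/4).
Summing one r·B term per recipient: 4·0.25·0.47 + 3·0.5·0.277 + 4·0.25·0.442 = 1.3275.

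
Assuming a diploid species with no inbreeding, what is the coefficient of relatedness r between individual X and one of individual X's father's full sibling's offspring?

Each parent–offspring link contributes a factor of 1/2, and independent paths through distinct common ancestors add.
First cousins share one grandparent pair — two paths of length 4: r = 2·(1/2)^4 = 1/8.

0.125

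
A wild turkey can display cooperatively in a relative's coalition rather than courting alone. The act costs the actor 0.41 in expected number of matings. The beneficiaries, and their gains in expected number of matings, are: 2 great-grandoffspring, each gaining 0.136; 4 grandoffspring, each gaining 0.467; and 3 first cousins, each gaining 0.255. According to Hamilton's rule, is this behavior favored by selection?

Hamilton's rule: the trait is favored when the sum of r·B over every recipient exceeds the actor's cost C.
r to a great-grandoffspring = 1/8 (three parent–offspring links: r = (1/2)^3 = 1/8).
r to a grandoffspring = 1/4 (two parent–offspring links: r = (1/2)^2 = 1/4).
r to a first cousin = 1/8 (first cousins share one grandparent pair — two paths of length 4: r = 2·(1/2)^4 = 1/8).
Summing one r·B term per recipient: 2·0.125·0.136 + 4·0.25·0.467 + 3·0.125·0.255 = 0.596625.
0.596625 > 0.41: the indirect benefit exceeds the cost.

Yes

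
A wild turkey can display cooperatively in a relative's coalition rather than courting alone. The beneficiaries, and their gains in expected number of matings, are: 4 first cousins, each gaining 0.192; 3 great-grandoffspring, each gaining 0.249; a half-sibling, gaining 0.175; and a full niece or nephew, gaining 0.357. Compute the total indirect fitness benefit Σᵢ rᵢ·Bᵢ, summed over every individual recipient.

0.322375

r to a first cousin = 0.125 (first cousins share one grandparent pair — two paths of length 4: r = 2·(1/2)^4 = 1/8).
r to a great-grandoffspring = 0.125 (three parent–offspring links: r = (1/2)^3 = 1/8).
r to a half-sibling = 1/4 (half-sibs share one parent — one path of length 2: r = (1/2)^2 = 1/4).
r to a full niece or nephew = 0.25 (full aunt/uncle↔niece/nephew: two paths of length 3 through the shared grandparent pair: r = 2·(1/2)^3 = 1/4).
Summing one r·B term per recipient: 4·0.125·0.192 + 3·0.125·0.249 + 1·0.25·0.175 + 1·0.25·0.357 = 0.322375.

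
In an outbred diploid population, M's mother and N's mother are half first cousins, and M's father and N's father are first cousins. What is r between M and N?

Wright's path rule: contributions from independent ancestry routes add.
M and N are related in two ways: half second cousins through their mothers (r = 1/64) and second cousins through their fathers (r = 1/32).
r = 1/64 + 1/32 = 0.046875.

0.046875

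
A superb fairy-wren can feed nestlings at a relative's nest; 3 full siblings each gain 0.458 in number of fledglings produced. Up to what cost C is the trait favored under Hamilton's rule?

r to a full sibling = 1/2 (full sibs share both parents — two paths of length 2: r = 2·(1/2)^2 = 1/2).
Hamilton's rule: n·r·B > C, so the trait is favored while C < n·r·B = 3·0.5·0.458 = 0.687.

0.687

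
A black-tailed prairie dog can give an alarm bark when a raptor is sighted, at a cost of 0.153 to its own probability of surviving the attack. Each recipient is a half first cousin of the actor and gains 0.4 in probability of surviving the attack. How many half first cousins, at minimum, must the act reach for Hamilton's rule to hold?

r to a half first cousin = 1/16 (half first cousins share one grandparent — one path of length 4: r = (1/2)^4 = 1/16).
Hamilton's rule: n·r·B > C  ⇒  n > C/(r·B) = 0.153/(0.0625·0.4) = 6.12.
The smallest integer exceeding 6.12 is 7.

7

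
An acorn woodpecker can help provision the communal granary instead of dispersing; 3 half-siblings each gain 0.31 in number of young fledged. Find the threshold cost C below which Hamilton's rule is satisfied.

0.2325

r to a half-sibling = 1/4 (half-sibs share one parent — one path of length 2: r = (1/2)^2 = 1/4).
Hamilton's rule: n·r·B > C, so the trait is favored while C < n·r·B = 3·0.25·0.31 = 0.2325.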